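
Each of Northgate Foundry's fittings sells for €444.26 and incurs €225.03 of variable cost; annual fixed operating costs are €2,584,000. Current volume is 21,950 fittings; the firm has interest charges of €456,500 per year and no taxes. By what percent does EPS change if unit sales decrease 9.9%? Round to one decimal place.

-26.9%

Contribution at this volume is 21,950 × €219.23 = €4,812,098.50.
EBIT = €4,812,098.50 − €2,584,000 = €2,228,098.50.
Interest = €456,500.00, so EBIT − I = €1,771,598.50.
Degree of combined leverage = contribution ÷ (EBIT − I) = €4,812,098.50 ÷ €1,771,598.50 = 2.7162.
EPS therefore changes by 2.7162 × (-9.9%) = -26.9%.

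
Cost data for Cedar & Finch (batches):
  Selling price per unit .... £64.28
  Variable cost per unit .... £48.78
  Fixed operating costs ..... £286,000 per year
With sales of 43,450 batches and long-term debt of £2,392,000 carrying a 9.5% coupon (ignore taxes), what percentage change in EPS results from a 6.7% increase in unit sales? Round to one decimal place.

+28.2%

Total contribution margin = 43,450 × £15.50 = £673,475.00.
Subtracting fixed costs: EBIT = £673,475.00 − £286,000 = £387,475.00.
After interest of £227,240.00, pre-tax earnings = £160,235.00.
Degree of combined leverage = contribution ÷ (EBIT − I) = £673,475.00 ÷ £160,235.00 = 4.2030.
EPS therefore changes by 4.2030 × (+6.7%) = +28.2%.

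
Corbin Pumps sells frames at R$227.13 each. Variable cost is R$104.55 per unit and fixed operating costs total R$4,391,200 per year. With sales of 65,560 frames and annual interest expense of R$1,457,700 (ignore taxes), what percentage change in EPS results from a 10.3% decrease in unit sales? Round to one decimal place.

At 65,560 units, contribution = 65,560 × R$122.58 = R$8,036,344.80.
EBIT = R$8,036,344.80 − R$4,391,200 = R$3,645,144.80.
After interest of R$1,457,700.00, pre-tax earnings = R$2,187,444.80.
Degree of combined leverage = contribution ÷ (EBIT − I) = R$8,036,344.80 ÷ R$2,187,444.80 = 3.6739.
EPS therefore changes by 3.6739 × (-10.3%) = -37.8%.

-37.8%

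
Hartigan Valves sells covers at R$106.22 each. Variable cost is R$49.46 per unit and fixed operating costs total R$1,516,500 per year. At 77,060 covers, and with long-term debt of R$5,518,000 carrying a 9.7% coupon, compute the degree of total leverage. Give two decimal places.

1.88

Contribution at this volume is 77,060 × R$56.76 = R$4,373,925.60.
Subtracting fixed costs: EBIT = R$4,373,925.60 − R$1,516,500 = R$2,857,425.60. Interest = R$535,246.00.
DOL = R$4,373,925.60 ÷ R$2,857,425.60 = 1.5307; DFL = R$2,857,425.60 ÷ R$2,322,179.60 = 1.2305.
DCL = DOL × DFL = 1.5307 × 1.2305 = 1.8835.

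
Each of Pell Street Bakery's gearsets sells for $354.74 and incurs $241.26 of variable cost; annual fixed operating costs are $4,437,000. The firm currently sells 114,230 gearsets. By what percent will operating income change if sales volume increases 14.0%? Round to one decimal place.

+21.3%

Total contribution margin = 114,230 × $113.48 = $12,962,820.40.
Operating income = contribution − fixed costs = $12,962,820.40 − $4,437,000 = $8,525,820.40.
So DOL = total CM / EBIT = $12,962,820.40 / $8,525,820.40 = 1.5204.
%ΔEBIT = DOL × %ΔSales = 1.5204 × +14.0% = +21.3%.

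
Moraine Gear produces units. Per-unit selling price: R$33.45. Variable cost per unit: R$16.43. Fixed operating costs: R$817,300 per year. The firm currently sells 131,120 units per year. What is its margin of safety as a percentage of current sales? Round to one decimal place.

Unit CM = price − variable cost = R$33.45 − R$16.43 = R$17.02. Break-even units = R$817,300 ÷ R$17.02 = 48,019.98; break-even revenue = 48,019.98 × R$33.45 = R$1,606,268.21.
Actual sales revenue = 131,120 × R$33.45 = R$4,385,964.00.
Margin of safety = (R$4,385,964.00 − R$1,606,268.21) ÷ R$4,385,964.00 = 63.4%.

63.4%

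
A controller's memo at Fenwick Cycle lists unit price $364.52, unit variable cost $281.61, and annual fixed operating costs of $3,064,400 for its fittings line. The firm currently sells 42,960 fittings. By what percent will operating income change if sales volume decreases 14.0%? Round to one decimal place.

Total contribution margin = 42,960 × $82.91 = $3,561,813.60.
Subtracting fixed costs: EBIT = $3,561,813.60 − $3,064,400 = $497,413.60.
Degree of operating leverage = $3,561,813.60 / $497,413.60 = 7.1607.
Operating income changes by 7.1607 × -14.0% = -100.2%.

-100.2%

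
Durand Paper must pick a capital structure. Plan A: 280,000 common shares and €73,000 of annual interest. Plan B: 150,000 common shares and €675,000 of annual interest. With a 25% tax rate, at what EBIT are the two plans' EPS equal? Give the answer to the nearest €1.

Set EPS_A = EPS_B: (EBIT − €73,000)(1 − 0.25) ÷ 280,000 = (EBIT − €675,000)(1 − 0.25) ÷ 150,000.
Cancelling (1 − t) and cross-multiplying: 150,000·(EBIT − 73,000) = 280,000·(EBIT − 675,000).
EBIT × (280,000 − 150,000) = 675,000 × 280,000 − 73,000 × 150,000 = 178,050,000,000, so EBIT = 178,050,000,000 ÷ 130,000 = 1,369,615.38.

€1,369,615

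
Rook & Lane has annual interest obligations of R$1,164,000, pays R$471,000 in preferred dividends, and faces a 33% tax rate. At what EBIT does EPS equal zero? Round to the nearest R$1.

Preferred dividends are paid after tax, so their pre-tax equivalent is R$471,000 ÷ (1 − 0.33) = R$702,985.07.
Financial break-even EBIT = interest + D_p ÷ (1 − t) = R$1,164,000 + R$702,985.07 = R$1,866,985.07.

R$1,866,985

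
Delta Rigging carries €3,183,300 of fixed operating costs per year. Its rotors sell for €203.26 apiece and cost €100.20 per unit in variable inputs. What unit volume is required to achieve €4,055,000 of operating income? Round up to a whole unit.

70,234 rotors

Unit CM = price − variable cost = €203.26 − €100.20 = €103.06.
Need Q such that Q × €103.06 − €3,183,300 = €4,055,000, i.e. Q = €7,238,300 / €103.06 = 70,233.84 → 70,234.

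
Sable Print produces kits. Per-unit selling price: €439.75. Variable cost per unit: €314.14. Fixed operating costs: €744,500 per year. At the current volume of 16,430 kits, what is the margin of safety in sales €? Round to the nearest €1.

Each unit contributes €439.75 − €314.14 = €125.61. Break-even units = €744,500 ÷ €125.61 = 5,927.08; break-even revenue = 5,927.08 × €439.75 = €2,606,431.61.
Current sales = 16,430 × €439.75 = €7,225,092.50.
Margin of safety = €7,225,092.50 − €2,606,431.61 = €4,618,661.

€4,618,661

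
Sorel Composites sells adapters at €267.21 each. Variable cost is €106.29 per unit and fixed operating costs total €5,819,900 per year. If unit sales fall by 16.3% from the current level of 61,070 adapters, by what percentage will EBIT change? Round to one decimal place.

Contribution at this volume is 61,070 × €160.92 = €9,827,384.40.
EBIT = €9,827,384.40 − €5,819,900 = €4,007,484.40.
So DOL = total CM / EBIT = €9,827,384.40 / €4,007,484.40 = 2.4523.
%ΔEBIT = DOL × %ΔSales = 2.4523 × -16.3% = -40.0%.

-40.0%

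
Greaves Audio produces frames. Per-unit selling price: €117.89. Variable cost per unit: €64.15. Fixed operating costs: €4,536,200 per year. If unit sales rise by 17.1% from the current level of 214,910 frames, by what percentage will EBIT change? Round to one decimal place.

+28.2%

Total contribution margin = 214,910 × €53.74 = €11,549,263.40.
Operating income = contribution − fixed costs = €11,549,263.40 − €4,536,200 = €7,013,063.40.
Degree of operating leverage = €11,549,263.40 / €7,013,063.40 = 1.6468.
Operating income changes by 1.6468 × +17.1% = +28.2%.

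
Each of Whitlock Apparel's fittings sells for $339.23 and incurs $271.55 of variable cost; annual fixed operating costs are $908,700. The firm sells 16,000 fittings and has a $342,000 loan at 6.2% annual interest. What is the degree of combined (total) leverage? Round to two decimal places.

7.08

Total contribution margin = 16,000 × $67.68 = $1,082,880.00.
Subtracting fixed costs: EBIT = $1,082,880.00 − $908,700 = $174,180.00. Interest = $21,204.00, so EBIT − I = $152,976.00.
DCL = contribution ÷ (EBIT − I) = $1,082,880.00 ÷ $152,976.00 = 7.0788.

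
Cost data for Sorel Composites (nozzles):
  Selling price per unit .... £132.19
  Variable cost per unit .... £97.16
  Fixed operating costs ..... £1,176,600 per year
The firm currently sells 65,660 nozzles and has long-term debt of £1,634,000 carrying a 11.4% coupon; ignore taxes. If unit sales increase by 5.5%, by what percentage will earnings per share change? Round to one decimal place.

+13.5%

Total contribution margin = 65,660 × £35.03 = £2,300,069.80.
Operating income = contribution − fixed costs = £2,300,069.80 − £1,176,600 = £1,123,469.80.
Interest = £186,276.00, so EBIT − I = £937,193.80.
Degree of combined leverage = contribution ÷ (EBIT − I) = £2,300,069.80 ÷ £937,193.80 = 2.4542.
%ΔEPS = DCL × %ΔSales = 2.4542 × +5.5% = +13.5%.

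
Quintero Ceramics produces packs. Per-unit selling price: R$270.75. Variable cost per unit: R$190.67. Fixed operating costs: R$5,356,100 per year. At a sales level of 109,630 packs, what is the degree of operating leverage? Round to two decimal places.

Contribution at this volume is 109,630 × R$80.08 = R$8,779,170.40.
Operating income = contribution − fixed costs = R$8,779,170.40 − R$5,356,100 = R$3,423,070.40.
Degree of operating leverage = R$8,779,170.40 / R$3,423,070.40 = 2.5647.

2.56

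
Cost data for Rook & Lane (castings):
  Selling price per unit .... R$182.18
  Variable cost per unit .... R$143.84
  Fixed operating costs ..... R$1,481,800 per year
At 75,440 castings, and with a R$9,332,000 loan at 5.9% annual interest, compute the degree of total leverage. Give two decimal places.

Contribution at this volume is 75,440 × R$38.34 = R$2,892,369.60.
Subtracting fixed costs: EBIT = R$2,892,369.60 − R$1,481,800 = R$1,410,569.60. Interest = R$550,588.00.
DOL = R$2,892,369.60 ÷ R$1,410,569.60 = 2.0505; DFL = R$1,410,569.60 ÷ R$859,981.60 = 1.6402.
DCL = DOL × DFL = 2.0505 × 1.6402 = 3.3632.

3.36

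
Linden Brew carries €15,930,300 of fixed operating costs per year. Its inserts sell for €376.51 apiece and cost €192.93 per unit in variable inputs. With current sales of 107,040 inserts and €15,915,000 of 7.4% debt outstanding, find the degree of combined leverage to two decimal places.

Contribution at this volume is 107,040 × €183.58 = €19,650,403.20.
Operating income = contribution − fixed costs = €19,650,403.20 − €15,930,300 = €3,720,103.20. Interest = €1,177,710.00.
DOL = €19,650,403.20 ÷ €3,720,103.20 = 5.2822; DFL = €3,720,103.20 ÷ €2,542,393.20 = 1.4632.
Combined leverage = 5.2822 × 1.4632 = 7.7289.

7.73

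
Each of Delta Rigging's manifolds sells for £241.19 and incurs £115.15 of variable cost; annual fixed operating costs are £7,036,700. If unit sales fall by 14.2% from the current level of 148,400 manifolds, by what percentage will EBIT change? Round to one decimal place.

Total contribution margin = 148,400 × £126.04 = £18,704,336.00.
EBIT = £18,704,336.00 − £7,036,700 = £11,667,636.00.
Degree of operating leverage = £18,704,336.00 / £11,667,636.00 = 1.6031.
%ΔEBIT = DOL × %ΔSales = 1.6031 × -14.2% = -22.8%.

-22.8%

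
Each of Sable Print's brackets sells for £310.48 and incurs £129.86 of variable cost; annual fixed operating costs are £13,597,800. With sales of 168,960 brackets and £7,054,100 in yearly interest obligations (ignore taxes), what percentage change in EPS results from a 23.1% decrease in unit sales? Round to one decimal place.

-71.5%

Contribution at this volume is 168,960 × £180.62 = £30,517,555.20.
EBIT = £30,517,555.20 − £13,597,800 = £16,919,755.20.
Interest = £7,054,100.00, so EBIT − I = £9,865,655.20.
Degree of combined leverage = contribution ÷ (EBIT − I) = £30,517,555.20 ÷ £9,865,655.20 = 3.0933.
%ΔEPS = DCL × %ΔSales = 3.0933 × -23.1% = -71.5%.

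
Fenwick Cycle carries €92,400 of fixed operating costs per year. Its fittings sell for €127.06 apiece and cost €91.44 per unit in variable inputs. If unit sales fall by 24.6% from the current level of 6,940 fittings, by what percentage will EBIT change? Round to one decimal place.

Total contribution margin = 6,940 × €35.62 = €247,202.80.
Operating income = contribution − fixed costs = €247,202.80 − €92,400 = €154,802.80.
DOL = contribution ÷ EBIT = €247,202.80 ÷ €154,802.80 = 1.5969.
Operating income changes by 1.5969 × -24.6% = -39.3%.

-39.3%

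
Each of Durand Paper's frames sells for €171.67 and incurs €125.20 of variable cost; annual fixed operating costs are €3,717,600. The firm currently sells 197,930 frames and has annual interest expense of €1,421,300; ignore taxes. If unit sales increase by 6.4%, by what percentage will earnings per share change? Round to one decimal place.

+14.5%

Total contribution margin = 197,930 × €46.47 = €9,197,807.10.
Operating income = contribution − fixed costs = €9,197,807.10 − €3,717,600 = €5,480,207.10.
Interest = €1,421,300.00, so EBIT − I = €4,058,907.10.
DCL = total CM / (EBIT − I) = €9,197,807.10 / €4,058,907.10 = 2.2661.
%ΔEPS = DCL × %ΔSales = 2.2661 × +6.4% = +14.5%.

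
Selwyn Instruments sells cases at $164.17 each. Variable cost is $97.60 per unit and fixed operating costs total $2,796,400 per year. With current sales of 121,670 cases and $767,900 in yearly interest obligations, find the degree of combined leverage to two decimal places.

1.79

At 121,670 units, contribution = 121,670 × $66.57 = $8,099,571.90.
Subtracting fixed costs: EBIT = $8,099,571.90 − $2,796,400 = $5,303,171.90. Interest = $767,900.00.
DOL = $8,099,571.90 ÷ $5,303,171.90 = 1.5273; DFL = $5,303,171.90 ÷ $4,535,271.90 = 1.1693.
Combined leverage = 1.5273 × 1.1693 = 1.7859.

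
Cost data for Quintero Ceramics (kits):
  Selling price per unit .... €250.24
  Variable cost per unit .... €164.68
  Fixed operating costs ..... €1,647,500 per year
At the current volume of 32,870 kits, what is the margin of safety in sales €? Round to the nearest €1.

Contribution margin per unit = €250.24 − €164.68 = €85.56. Break-even units = €1,647,500 ÷ €85.56 = 19,255.49; break-even revenue = 19,255.49 × €250.24 = €4,818,494.62.
Actual sales revenue = 32,870 × €250.24 = €8,225,388.80.
Margin of safety = €8,225,388.80 − €4,818,494.62 = €3,406,894.

€3,406,894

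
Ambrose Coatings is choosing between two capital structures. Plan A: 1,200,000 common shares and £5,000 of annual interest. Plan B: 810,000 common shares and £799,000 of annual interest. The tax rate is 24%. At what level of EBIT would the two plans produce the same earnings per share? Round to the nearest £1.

At indifference, (EBIT − 5,000)(1 − t)/1,200,000 = (EBIT − 799,000)(1 − t)/810,000.
Cancelling (1 − t) and cross-multiplying: 810,000·(EBIT − 5,000) = 1,200,000·(EBIT − 799,000).
EBIT × (1,200,000 − 810,000) = 799,000 × 1,200,000 − 5,000 × 810,000 = 954,750,000,000, so EBIT = 954,750,000,000 ÷ 390,000 = 2,448,076.92.

£2,448,077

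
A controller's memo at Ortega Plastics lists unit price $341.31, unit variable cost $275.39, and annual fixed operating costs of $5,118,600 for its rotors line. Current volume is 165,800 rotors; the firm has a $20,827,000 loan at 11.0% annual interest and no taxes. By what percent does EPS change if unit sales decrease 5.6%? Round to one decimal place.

-17.4%

Total contribution margin = 165,800 × $65.92 = $10,929,536.00.
Operating income = contribution − fixed costs = $10,929,536.00 − $5,118,600 = $5,810,936.00.
Interest = $2,290,970.00, so EBIT − I = $3,519,966.00.
Degree of combined leverage = contribution ÷ (EBIT − I) = $10,929,536.00 ÷ $3,519,966.00 = 3.1050.
%ΔEPS = DCL × %ΔSales = 3.1050 × -5.6% = -17.4%.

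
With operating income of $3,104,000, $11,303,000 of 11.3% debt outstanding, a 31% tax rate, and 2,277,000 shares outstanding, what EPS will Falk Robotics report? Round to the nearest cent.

Interest = $1,277,239.00, so EBT = $3,104,000 − $1,277,239.00 = $1,826,761.00.
After tax at 31%: net income = $1,826,761.00 × 0.69 = $1,260,465.09.
Per share: $1,260,465.09 / 2,277,000 shares = $0.55.

$0.55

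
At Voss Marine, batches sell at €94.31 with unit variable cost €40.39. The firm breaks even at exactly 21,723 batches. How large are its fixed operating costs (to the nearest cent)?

€1,171,304.16

Unit CM = price − variable cost = €94.31 − €40.39 = €53.92.
Fixed costs = break-even units × CM = 21,723 × €53.92 = €1,171,304.16.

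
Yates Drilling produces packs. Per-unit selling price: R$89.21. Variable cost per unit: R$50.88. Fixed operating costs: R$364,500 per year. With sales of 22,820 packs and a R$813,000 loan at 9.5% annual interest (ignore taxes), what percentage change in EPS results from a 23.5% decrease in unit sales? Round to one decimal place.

Total contribution margin = 22,820 × R$38.33 = R$874,690.60.
EBIT = R$874,690.60 − R$364,500 = R$510,190.60.
After interest of R$77,235.00, pre-tax earnings = R$432,955.60.
DCL = total CM / (EBIT − I) = R$874,690.60 / R$432,955.60 = 2.0203.
%ΔEPS = DCL × %ΔSales = 2.0203 × -23.5% = -47.5%.

-47.5%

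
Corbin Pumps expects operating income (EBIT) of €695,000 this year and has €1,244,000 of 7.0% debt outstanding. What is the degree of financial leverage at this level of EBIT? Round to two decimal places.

1.14

Annual interest charges come to €87,080.00.
Degree of financial leverage = EBIT / (EBIT − interest) = €695,000 / €607,920.00 = 1.1432.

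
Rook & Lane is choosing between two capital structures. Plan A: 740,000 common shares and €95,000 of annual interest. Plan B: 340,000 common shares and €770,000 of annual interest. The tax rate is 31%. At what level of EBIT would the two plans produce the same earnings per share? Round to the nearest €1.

Set EPS_A = EPS_B: (EBIT − €95,000)(1 − 0.31) ÷ 740,000 = (EBIT − €770,000)(1 − 0.31) ÷ 340,000.
Cancelling (1 − t) and cross-multiplying: 340,000·(EBIT − 95,000) = 740,000·(EBIT − 770,000).
EBIT × (740,000 − 340,000) = 770,000 × 740,000 − 95,000 × 340,000 = 537,500,000,000, so EBIT = 537,500,000,000 ÷ 400,000 = 1,343,750.00.

€1,343,750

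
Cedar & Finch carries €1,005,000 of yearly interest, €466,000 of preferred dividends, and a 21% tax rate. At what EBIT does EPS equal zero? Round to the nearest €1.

€1,594,873

Preferred dividends are paid after tax, so their pre-tax equivalent is €466,000 ÷ (1 − 0.21) = €589,873.42.
Financial break-even EBIT = interest + D_p ÷ (1 − t) = €1,005,000 + €589,873.42 = €1,594,873.42.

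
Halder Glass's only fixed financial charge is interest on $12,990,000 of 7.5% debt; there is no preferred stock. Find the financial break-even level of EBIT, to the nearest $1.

Annual interest = 7.5% × $12,990,000 = $974,250.00.
With no preferred dividends, EPS = 0 when EBIT exactly covers interest, so the financial break-even EBIT is $974,250.00.

$974,250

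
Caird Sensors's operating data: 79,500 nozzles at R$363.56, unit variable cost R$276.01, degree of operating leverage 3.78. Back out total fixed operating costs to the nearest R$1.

R$5,118,896

At 79,500 units, contribution = 79,500 × R$87.55 = R$6,960,225.00.
DOL = contribution / EBIT, so EBIT = R$6,960,225.00 / 3.78 = R$1,841,329.37.
And FC = contribution − EBIT = R$6,960,225.00 − R$1,841,329.37 = R$5,118,896.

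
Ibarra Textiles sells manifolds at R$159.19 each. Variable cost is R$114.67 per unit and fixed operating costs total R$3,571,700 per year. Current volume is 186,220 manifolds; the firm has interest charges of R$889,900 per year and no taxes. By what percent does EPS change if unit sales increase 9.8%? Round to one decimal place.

Total contribution margin = 186,220 × R$44.52 = R$8,290,514.40.
Subtracting fixed costs: EBIT = R$8,290,514.40 − R$3,571,700 = R$4,718,814.40.
Interest = R$889,900.00, so EBIT − I = R$3,828,914.40.
Degree of combined leverage = contribution ÷ (EBIT − I) = R$8,290,514.40 ÷ R$3,828,914.40 = 2.1652.
EPS therefore changes by 2.1652 × (+9.8%) = +21.2%.

+21.2%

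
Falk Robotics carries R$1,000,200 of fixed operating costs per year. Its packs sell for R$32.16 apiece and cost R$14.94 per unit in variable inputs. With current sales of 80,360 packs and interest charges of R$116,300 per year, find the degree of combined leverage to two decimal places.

5.18

Contribution at this volume is 80,360 × R$17.22 = R$1,383,799.20.
Subtracting fixed costs: EBIT = R$1,383,799.20 − R$1,000,200 = R$383,599.20. Interest = R$116,300.00, so EBIT − I = R$267,299.20.
DCL = contribution ÷ (EBIT − I) = R$1,383,799.20 ÷ R$267,299.20 = 5.1770.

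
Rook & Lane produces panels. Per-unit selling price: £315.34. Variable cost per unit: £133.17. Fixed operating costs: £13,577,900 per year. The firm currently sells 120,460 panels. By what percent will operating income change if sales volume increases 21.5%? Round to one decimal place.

+56.4%

At 120,460 units, contribution = 120,460 × £182.17 = £21,944,198.20.
Subtracting fixed costs: EBIT = £21,944,198.20 − £13,577,900 = £8,366,298.20.
DOL = contribution ÷ EBIT = £21,944,198.20 ÷ £8,366,298.20 = 2.6229.
So EBIT moves 2.6229 × (+21.5%) = +56.4%.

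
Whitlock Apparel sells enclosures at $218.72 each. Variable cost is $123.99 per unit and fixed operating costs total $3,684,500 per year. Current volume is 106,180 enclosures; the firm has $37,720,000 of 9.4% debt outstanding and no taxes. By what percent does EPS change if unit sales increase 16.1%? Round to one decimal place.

+57.3%

At 106,180 units, contribution = 106,180 × $94.73 = $10,058,431.40.
Subtracting fixed costs: EBIT = $10,058,431.40 − $3,684,500 = $6,373,931.40.
After interest of $3,545,680.00, pre-tax earnings = $2,828,251.40.
DCL = total CM / (EBIT − I) = $10,058,431.40 / $2,828,251.40 = 3.5564.
%ΔEPS = DCL × %ΔSales = 3.5564 × +16.1% = +57.3%.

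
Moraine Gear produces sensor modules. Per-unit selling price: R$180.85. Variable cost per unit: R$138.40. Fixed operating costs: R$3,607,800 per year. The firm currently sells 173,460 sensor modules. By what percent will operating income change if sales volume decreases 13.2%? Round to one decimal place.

-25.9%

At 173,460 units, contribution = 173,460 × R$42.45 = R$7,363,377.00.
Operating income = contribution − fixed costs = R$7,363,377.00 − R$3,607,800 = R$3,755,577.00.
DOL = contribution ÷ EBIT = R$7,363,377.00 ÷ R$3,755,577.00 = 1.9607.
Operating income changes by 1.9607 × -13.2% = -25.9%.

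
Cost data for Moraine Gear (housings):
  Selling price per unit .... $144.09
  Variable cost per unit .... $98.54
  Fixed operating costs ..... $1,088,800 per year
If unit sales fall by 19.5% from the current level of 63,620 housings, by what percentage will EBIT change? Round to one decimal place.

-31.2%

At 63,620 units, contribution = 63,620 × $45.55 = $2,897,891.00.
Operating income = contribution − fixed costs = $2,897,891.00 − $1,088,800 = $1,809,091.00.
DOL = contribution ÷ EBIT = $2,897,891.00 ÷ $1,809,091.00 = 1.6018.
So EBIT moves 1.6018 × (-19.5%) = -31.2%.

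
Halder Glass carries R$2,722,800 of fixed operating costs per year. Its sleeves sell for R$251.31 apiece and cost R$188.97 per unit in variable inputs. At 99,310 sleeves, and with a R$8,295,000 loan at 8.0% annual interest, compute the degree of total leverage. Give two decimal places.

At 99,310 units, contribution = 99,310 × R$62.34 = R$6,190,985.40.
EBIT = R$6,190,985.40 − R$2,722,800 = R$3,468,185.40. Interest = R$663,600.00.
DOL = R$6,190,985.40 ÷ R$3,468,185.40 = 1.7851; DFL = R$3,468,185.40 ÷ R$2,804,585.40 = 1.2366.
Combined leverage = 1.7851 × 1.2366 = 2.2075.

2.21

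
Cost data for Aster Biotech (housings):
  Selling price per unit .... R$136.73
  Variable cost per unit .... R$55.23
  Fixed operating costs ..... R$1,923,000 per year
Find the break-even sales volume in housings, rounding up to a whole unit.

Contribution margin per unit = R$136.73 − R$55.23 = R$81.50.
Units to break even: R$1,923,000 ÷ R$81.50 = 23,595.09, rounded up to 23,596.

23,596 housings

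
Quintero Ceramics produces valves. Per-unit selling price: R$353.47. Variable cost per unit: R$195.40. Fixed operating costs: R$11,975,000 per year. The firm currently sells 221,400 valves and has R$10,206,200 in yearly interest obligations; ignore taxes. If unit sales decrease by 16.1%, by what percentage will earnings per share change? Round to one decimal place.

Total contribution margin = 221,400 × R$158.07 = R$34,996,698.00.
Subtracting fixed costs: EBIT = R$34,996,698.00 − R$11,975,000 = R$23,021,698.00.
After interest of R$10,206,200.00, pre-tax earnings = R$12,815,498.00.
Degree of combined leverage = contribution ÷ (EBIT − I) = R$34,996,698.00 ÷ R$12,815,498.00 = 2.7308.
%ΔEPS = DCL × %ΔSales = 2.7308 × -16.1% = -44.0%.

-44.0%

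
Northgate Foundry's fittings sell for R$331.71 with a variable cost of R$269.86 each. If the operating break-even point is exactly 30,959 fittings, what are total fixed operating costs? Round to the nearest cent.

R$1,914,814.15

Contribution margin per unit = R$331.71 − R$269.86 = R$61.85.
Fixed costs = break-even units × CM = 30,959 × R$61.85 = R$1,914,814.15.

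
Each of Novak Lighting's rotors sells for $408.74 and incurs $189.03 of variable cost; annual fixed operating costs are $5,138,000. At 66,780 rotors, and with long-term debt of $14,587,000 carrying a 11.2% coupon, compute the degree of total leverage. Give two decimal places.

1.86

Total contribution margin = 66,780 × $219.71 = $14,672,233.80.
Subtracting fixed costs: EBIT = $14,672,233.80 − $5,138,000 = $9,534,233.80. Interest = $1,633,744.00, so EBIT − I = $7,900,489.80.
Degree of total leverage = total CM / (EBIT − interest) = $14,672,233.80 / $7,900,489.80 = 1.8571.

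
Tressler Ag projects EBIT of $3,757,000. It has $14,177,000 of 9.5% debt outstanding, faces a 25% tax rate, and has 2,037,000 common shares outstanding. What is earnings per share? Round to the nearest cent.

$0.89

Pre-tax income = $3,757,000 − $1,346,815.00 = $2,410,185.00.
After tax at 25%: net income = $2,410,185.00 × 0.75 = $1,807,638.75.
Per share: $1,807,638.75 / 2,037,000 shares = $0.89.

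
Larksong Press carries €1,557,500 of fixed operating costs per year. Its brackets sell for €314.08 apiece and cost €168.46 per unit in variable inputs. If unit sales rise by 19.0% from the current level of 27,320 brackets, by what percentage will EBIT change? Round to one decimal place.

At 27,320 units, contribution = 27,320 × €145.62 = €3,978,338.40.
Operating income = contribution − fixed costs = €3,978,338.40 − €1,557,500 = €2,420,838.40.
DOL = contribution ÷ EBIT = €3,978,338.40 ÷ €2,420,838.40 = 1.6434.
%ΔEBIT = DOL × %ΔSales = 1.6434 × +19.0% = +31.2%.

+31.2%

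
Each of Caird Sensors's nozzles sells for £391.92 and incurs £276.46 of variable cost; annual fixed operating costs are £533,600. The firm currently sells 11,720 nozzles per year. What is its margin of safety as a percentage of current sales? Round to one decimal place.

60.6%

Each unit contributes £391.92 − £276.46 = £115.46. Break-even units = £533,600 ÷ £115.46 = 4,621.51; break-even revenue = 4,621.51 × £391.92 = £1,811,263.75.
Current sales = 11,720 × £391.92 = £4,593,302.40.
Margin of safety = (£4,593,302.40 − £1,811,263.75) ÷ £4,593,302.40 = 60.6%.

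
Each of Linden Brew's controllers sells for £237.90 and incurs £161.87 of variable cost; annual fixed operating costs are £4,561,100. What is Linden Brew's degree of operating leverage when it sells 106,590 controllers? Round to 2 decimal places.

Total contribution margin = 106,590 × £76.03 = £8,104,037.70.
EBIT = £8,104,037.70 − £4,561,100 = £3,542,937.70.
Degree of operating leverage = £8,104,037.70 / £3,542,937.70 = 2.2874.

2.29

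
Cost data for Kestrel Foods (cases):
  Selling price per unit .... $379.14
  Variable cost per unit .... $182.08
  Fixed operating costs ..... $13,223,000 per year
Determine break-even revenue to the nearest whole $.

$25,440,821

Contribution margin per unit = $379.14 − $182.08 = $197.06, a CM ratio of $197.06 ÷ $379.14 = 0.5198.
Break-even revenue = fixed costs × price ÷ CM = $13,223,000 × $379.14 ÷ $197.06 = $25,440,821.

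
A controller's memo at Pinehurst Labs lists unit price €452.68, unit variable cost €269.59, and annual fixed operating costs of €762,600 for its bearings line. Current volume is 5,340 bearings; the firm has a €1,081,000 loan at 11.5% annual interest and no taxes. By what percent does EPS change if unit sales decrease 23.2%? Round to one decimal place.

At 5,340 units, contribution = 5,340 × €183.09 = €977,700.60.
Subtracting fixed costs: EBIT = €977,700.60 − €762,600 = €215,100.60.
Interest = €124,315.00, so EBIT − I = €90,785.60.
DCL = total CM / (EBIT − I) = €977,700.60 / €90,785.60 = 10.7693.
%ΔEPS = DCL × %ΔSales = 10.7693 × -23.2% = -249.8%.

-249.8%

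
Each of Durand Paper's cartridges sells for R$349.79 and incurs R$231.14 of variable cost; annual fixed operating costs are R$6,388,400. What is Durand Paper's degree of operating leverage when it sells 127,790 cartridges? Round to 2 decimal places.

1.73

At 127,790 units, contribution = 127,790 × R$118.65 = R$15,162,283.50.
Subtracting fixed costs: EBIT = R$15,162,283.50 − R$6,388,400 = R$8,773,883.50.
DOL = contribution ÷ EBIT = R$15,162,283.50 ÷ R$8,773,883.50 = 1.7281.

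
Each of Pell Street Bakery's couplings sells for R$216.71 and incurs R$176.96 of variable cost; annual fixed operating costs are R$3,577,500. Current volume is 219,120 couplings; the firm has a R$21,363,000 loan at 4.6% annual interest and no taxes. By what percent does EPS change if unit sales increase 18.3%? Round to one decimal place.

Contribution at this volume is 219,120 × R$39.75 = R$8,710,020.00.
EBIT = R$8,710,020.00 − R$3,577,500 = R$5,132,520.00.
Interest = R$982,698.00, so EBIT − I = R$4,149,822.00.
Degree of combined leverage = contribution ÷ (EBIT − I) = R$8,710,020.00 ÷ R$4,149,822.00 = 2.0989.
EPS therefore changes by 2.0989 × (+18.3%) = +38.4%.

+38.4%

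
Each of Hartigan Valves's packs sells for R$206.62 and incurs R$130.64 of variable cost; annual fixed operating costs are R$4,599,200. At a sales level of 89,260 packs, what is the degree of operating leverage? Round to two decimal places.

3.11

Total contribution margin = 89,260 × R$75.98 = R$6,781,974.80.
Operating income = contribution − fixed costs = R$6,781,974.80 − R$4,599,200 = R$2,182,774.80.
Degree of operating leverage = R$6,781,974.80 / R$2,182,774.80 = 3.1070.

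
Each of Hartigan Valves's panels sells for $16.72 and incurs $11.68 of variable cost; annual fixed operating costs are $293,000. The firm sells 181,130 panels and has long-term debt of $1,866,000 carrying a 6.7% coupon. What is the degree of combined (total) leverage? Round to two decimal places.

Total contribution margin = 181,130 × $5.04 = $912,895.20.
Operating income = contribution − fixed costs = $912,895.20 − $293,000 = $619,895.20. Interest = $125,022.00.
DOL = $912,895.20 ÷ $619,895.20 = 1.4727; DFL = $619,895.20 ÷ $494,873.20 = 1.2526.
DCL = DOL × DFL = 1.4727 × 1.2526 = 1.8447.

1.84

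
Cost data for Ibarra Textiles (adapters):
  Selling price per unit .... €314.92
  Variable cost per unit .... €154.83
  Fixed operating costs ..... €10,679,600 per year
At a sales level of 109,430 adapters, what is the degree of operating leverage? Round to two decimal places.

Total contribution margin = 109,430 × €160.09 = €17,518,648.70.
Subtracting fixed costs: EBIT = €17,518,648.70 − €10,679,600 = €6,839,048.70.
DOL = contribution ÷ EBIT = €17,518,648.70 ÷ €6,839,048.70 = 2.5616.

2.56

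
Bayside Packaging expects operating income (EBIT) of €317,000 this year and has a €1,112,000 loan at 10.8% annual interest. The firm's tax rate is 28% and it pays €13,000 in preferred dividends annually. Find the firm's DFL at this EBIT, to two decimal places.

Interest = €120,096.00.
Pre-tax preferred-dividend burden = €13,000 ÷ (1 − 0.28) = €18,055.56.
DFL = EBIT ÷ [EBIT − I − D_p/(1−t)] = €317,000 ÷ [€317,000 − €120,096.00 − €18,055.56] = €317,000 ÷ €178,848.44 = 1.7725.

1.77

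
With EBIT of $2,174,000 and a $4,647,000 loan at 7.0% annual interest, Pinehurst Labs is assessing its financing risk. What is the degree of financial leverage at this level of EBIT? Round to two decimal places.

Interest = $325,290.00.
DFL = EBIT ÷ (EBIT − I) = $2,174,000 ÷ ($2,174,000 − $325,290.00) = $2,174,000 ÷ $1,848,710.00 = 1.1760.

1.18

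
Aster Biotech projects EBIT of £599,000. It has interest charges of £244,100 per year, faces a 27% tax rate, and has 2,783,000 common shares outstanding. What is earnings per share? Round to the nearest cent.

Pre-tax income = £599,000 − £244,100.00 = £354,900.00.
Net income = £354,900.00 × (1 − 0.27) = £259,077.00.
Per share: £259,077.00 / 2,783,000 shares = £0.09.

£0.09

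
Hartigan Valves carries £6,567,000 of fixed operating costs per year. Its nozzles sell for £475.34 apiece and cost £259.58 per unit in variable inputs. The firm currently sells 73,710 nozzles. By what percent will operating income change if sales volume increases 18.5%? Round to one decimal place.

+31.5%

At 73,710 units, contribution = 73,710 × £215.76 = £15,903,669.60.
EBIT = £15,903,669.60 − £6,567,000 = £9,336,669.60.
DOL = contribution ÷ EBIT = £15,903,669.60 ÷ £9,336,669.60 = 1.7034.
So EBIT moves 1.7034 × (+18.5%) = +31.5%.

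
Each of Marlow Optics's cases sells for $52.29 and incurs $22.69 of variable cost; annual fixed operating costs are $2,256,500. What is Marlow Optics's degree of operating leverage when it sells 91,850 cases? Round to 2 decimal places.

At 91,850 units, contribution = 91,850 × $29.60 = $2,718,760.00.
Subtracting fixed costs: EBIT = $2,718,760.00 − $2,256,500 = $462,260.00.
DOL = contribution ÷ EBIT = $2,718,760.00 ÷ $462,260.00 = 5.8815.

5.88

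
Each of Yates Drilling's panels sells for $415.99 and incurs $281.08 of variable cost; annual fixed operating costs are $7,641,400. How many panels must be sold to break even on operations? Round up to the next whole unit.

Each unit contributes $415.99 − $281.08 = $134.91.
Break-even volume = fixed costs ÷ CM per unit = $7,641,400 ÷ $134.91 = 56,640.72, so 56,641 panels.

56,641 panels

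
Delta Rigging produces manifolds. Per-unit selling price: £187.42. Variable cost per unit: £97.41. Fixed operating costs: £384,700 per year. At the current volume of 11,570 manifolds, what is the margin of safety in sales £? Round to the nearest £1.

£1,367,422

Unit CM = price − variable cost = £187.42 − £97.41 = £90.01. Break-even units = £384,700 ÷ £90.01 = 4,273.97; break-even revenue = 4,273.97 × £187.42 = £801,027.37.
Actual sales revenue = 11,570 × £187.42 = £2,168,449.40.
Margin of safety = £2,168,449.40 − £801,027.37 = £1,367,422.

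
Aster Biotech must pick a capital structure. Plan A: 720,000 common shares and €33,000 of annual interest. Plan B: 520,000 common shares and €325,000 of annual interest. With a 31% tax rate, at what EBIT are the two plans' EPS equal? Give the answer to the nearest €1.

At indifference, (EBIT − 33,000)(1 − t)/720,000 = (EBIT − 325,000)(1 − t)/520,000.
Cancelling (1 − t) and cross-multiplying: 520,000·(EBIT − 33,000) = 720,000·(EBIT − 325,000).
Solving, EBIT = (325,000·720,000 − 33,000·520,000) / (720,000 − 520,000) = 216,840,000,000 / 200,000 = 1,084,200.00.

€1,084,200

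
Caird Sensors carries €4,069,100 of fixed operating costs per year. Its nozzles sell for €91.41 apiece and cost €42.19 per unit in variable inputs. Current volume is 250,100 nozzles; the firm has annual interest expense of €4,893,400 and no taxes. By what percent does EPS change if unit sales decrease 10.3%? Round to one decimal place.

At 250,100 units, contribution = 250,100 × €49.22 = €12,309,922.00.
EBIT = €12,309,922.00 − €4,069,100 = €8,240,822.00.
Interest = €4,893,400.00, so EBIT − I = €3,347,422.00.
Degree of combined leverage = contribution ÷ (EBIT − I) = €12,309,922.00 ÷ €3,347,422.00 = 3.6774.
%ΔEPS = DCL × %ΔSales = 3.6774 × -10.3% = -37.9%.

-37.9%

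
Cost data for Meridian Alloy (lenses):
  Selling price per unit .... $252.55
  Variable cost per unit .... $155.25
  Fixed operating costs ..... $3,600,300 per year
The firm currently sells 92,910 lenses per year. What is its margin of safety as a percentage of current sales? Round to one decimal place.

60.2%

Contribution margin per unit = $252.55 − $155.25 = $97.30. Break-even units = $3,600,300 ÷ $97.30 = 37,002.06; break-even revenue = 37,002.06 × $252.55 = $9,344,869.12.
Current sales = 92,910 × $252.55 = $23,464,420.50.
Margin of safety = ($23,464,420.50 − $9,344,869.12) ÷ $23,464,420.50 = 60.2%.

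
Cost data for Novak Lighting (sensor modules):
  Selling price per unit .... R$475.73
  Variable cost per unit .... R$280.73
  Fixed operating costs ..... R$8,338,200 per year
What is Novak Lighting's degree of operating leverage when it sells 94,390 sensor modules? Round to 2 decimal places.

Total contribution margin = 94,390 × R$195.00 = R$18,406,050.00.
EBIT = R$18,406,050.00 − R$8,338,200 = R$10,067,850.00.
DOL = contribution ÷ EBIT = R$18,406,050.00 ÷ R$10,067,850.00 = 1.8282.

1.83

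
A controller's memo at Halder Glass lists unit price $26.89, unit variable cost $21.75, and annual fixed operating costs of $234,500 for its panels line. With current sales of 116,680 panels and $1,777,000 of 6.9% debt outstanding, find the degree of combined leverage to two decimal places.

At 116,680 units, contribution = 116,680 × $5.14 = $599,735.20.
Operating income = contribution − fixed costs = $599,735.20 − $234,500 = $365,235.20. Interest = $122,613.00, so EBIT − I = $242,622.20.
DCL = contribution ÷ (EBIT − I) = $599,735.20 ÷ $242,622.20 = 2.4719.

2.47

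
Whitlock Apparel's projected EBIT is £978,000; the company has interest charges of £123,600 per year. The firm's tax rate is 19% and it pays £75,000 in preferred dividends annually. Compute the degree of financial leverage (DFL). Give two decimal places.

1.28

Interest = £123,600.00.
Pre-tax preferred-dividend burden = £75,000 ÷ (1 − 0.19) = £92,592.59.
DFL = EBIT ÷ [EBIT − I − D_p/(1−t)] = £978,000 ÷ [£978,000 − £123,600.00 − £92,592.59] = £978,000 ÷ £761,807.41 = 1.2838.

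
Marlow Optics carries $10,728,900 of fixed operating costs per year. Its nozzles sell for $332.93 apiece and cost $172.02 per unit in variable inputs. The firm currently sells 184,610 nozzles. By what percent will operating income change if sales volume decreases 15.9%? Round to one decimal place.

-24.9%

At 184,610 units, contribution = 184,610 × $160.91 = $29,705,595.10.
EBIT = $29,705,595.10 − $10,728,900 = $18,976,695.10.
So DOL = total CM / EBIT = $29,705,595.10 / $18,976,695.10 = 1.5654.
So EBIT moves 1.5654 × (-15.9%) = -24.9%.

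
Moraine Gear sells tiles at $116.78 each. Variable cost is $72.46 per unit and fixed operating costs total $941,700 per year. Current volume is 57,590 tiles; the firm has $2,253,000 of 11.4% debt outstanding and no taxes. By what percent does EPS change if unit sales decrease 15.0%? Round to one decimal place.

Total contribution margin = 57,590 × $44.32 = $2,552,388.80.
Operating income = contribution − fixed costs = $2,552,388.80 − $941,700 = $1,610,688.80.
After interest of $256,842.00, pre-tax earnings = $1,353,846.80.
DCL = total CM / (EBIT − I) = $2,552,388.80 / $1,353,846.80 = 1.8853.
%ΔEPS = DCL × %ΔSales = 1.8853 × -15.0% = -28.3%.

-28.3%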